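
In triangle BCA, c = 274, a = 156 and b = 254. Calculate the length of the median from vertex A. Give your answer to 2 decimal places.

252.41

Median from A: ½√(2·b² + 2·c² − a²) ≈ 252.41.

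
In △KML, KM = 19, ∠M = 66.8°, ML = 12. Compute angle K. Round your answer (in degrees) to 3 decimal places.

∠K ≈ 37.696°

By the law of cosines, LK² = KM² + ML² − 2·KM·ML·cos M = 325.36, so LK ≈ 18.038.
Law of cosines again: cos K = (LK² + KM² − ML²)/(2·LK·KM) ≈ 0.79127, so ∠K ≈ 37.70°.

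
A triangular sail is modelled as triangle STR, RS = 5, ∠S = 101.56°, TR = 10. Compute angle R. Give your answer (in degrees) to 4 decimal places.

∠R ≈ 49.1088°

Law of sines: sin T = RS·sin S/TR ≈ 0.48986.
Since TR ≥ RS, only the acute value applies: ∠T ≈ 29.33°.
Then ∠R = 180° − ∠S − ∠T ≈ 49.11°.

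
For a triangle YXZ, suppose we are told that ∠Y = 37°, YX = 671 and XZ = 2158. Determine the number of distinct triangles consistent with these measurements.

1

YX·sin Y = 671·sin(37°) ≈ 403.8.
Since XZ ≥ YX, exactly one triangle exists.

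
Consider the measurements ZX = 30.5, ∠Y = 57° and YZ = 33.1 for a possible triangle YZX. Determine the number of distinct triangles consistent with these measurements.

YZ·sin Y = 33.1·sin(57°) ≈ 27.76.
Since YZ sin Y < ZX < YZ (27.76 < 30.5 < 33.1), two triangles exist.

2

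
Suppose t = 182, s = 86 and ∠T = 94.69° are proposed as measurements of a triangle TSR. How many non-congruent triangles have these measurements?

1

s·sin T = 86·sin(94.69°) ≈ 85.71.
Since ∠T is not acute, a triangle exists only if t > s; here t > s, so there is exactly one triangle.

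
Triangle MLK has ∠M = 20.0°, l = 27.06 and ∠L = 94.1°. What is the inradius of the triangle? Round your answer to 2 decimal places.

3.75

The third angle is ∠K = 180° − ∠M − ∠L = 65.90°.
Law of sines: m = l·sin M/sin L ≈ 9.2788.
Law of sines: k = l·sin K/sin L ≈ 24.765.
Area = ½·l·m·sin K ≈ 114.6.
Semiperimeter s = (9.2788+27.06+24.765)/2 = 30.552.
Inradius = area/s = 114.6/30.552 ≈ 3.751.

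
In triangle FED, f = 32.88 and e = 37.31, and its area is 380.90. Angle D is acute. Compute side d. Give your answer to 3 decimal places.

From area = ½·f·e·sin D, we get sin D = 2·area/(f·e) ≈ 0.62099.
Taking the acute solution, ∠D ≈ 38.39°.
Law of cosines then gives d ≈ 23.453.

23.453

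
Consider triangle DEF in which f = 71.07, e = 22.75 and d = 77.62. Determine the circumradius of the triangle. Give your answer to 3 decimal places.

By the law of cosines, cos D = (e² + f² − d²) / (2·e·f) ≈ -0.14113, so ∠D ≈ 1.712 rad.
Circumradius = d/(2 sin D) ≈ 39.202.

R ≈ 39.202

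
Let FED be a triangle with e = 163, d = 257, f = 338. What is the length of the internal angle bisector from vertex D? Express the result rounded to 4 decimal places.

By the law of cosines, cos D = (f² + e² − d²) / (2·f·e) ≈ 0.67851, so ∠D ≈ 47.27°.
The bisector from D has length 2·f·e·cos(∠D/2)/(f+e) ≈ 201.49.

201.4856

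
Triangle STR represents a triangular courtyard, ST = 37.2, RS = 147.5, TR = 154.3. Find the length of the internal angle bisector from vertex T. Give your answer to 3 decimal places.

48.318

By the law of cosines, cos T = (ST² + TR² − RS²) / (2·ST·TR) ≈ 0.29931, so ∠T ≈ 72.58°.
The bisector from T has length 2·ST·TR·cos(∠T/2)/(ST+TR) ≈ 48.318.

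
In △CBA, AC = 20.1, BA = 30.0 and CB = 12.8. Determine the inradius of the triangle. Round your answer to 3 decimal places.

3.124

Semiperimeter s = (30 + 20.1 + 12.8)/2 = 31.45.
Heron's formula: area = √(31.45·1.45·11.35·18.65) ≈ 98.25.
Inradius = area/s = 98.25/31.45 ≈ 3.124.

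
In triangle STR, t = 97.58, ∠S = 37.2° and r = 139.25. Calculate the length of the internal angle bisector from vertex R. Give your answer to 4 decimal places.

59.0947

By the law of cosines, s² = t² + r² − 2·t·r·cos S = 7265.9, so s ≈ 85.24.
Law of cosines again: cos R = (s² + t² − r²)/(2·s·t) ≈ -0.15646, so ∠R ≈ 99.00°.
The bisector from R has length 2·s·t·cos(∠R/2)/(s+t) ≈ 59.095.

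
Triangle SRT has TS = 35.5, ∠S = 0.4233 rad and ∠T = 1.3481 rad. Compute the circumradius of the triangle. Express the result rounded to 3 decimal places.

The third angle is ∠R = π − ∠T − ∠S = 1.3702 rad.
Law of sines: RT = TS·sin S/sin R ≈ 14.881.
Law of sines: SR = TS·sin T/sin R ≈ 35.332.
Circumradius = TS/(2 sin R) ≈ 18.113.

18.113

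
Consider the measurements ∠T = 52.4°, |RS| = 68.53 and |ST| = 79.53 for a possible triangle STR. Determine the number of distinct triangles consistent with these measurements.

2

|ST|·sin T = 79.53·sin(52.4°) ≈ 63.01.
Since |ST| sin T < |RS| < |ST| (63.01 < 68.53 < 79.53), two triangles exist.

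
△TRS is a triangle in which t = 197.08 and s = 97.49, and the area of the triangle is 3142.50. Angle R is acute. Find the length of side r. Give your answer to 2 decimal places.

109.69

From area = ½·s·t·sin R, we get sin R = 2·area/(s·t) ≈ 0.32712.
Taking the acute solution, ∠R ≈ 19.09°.
Law of cosines then gives r ≈ 109.69.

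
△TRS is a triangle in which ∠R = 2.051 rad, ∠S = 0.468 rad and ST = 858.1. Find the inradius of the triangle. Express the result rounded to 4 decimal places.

The third angle is ∠T = π − ∠R − ∠S = 0.623 rad.
Law of sines: RS = ST·sin T/sin R ≈ 564.21.
Law of sines: TR = ST·sin S/sin R ≈ 436.45.
Area = ½·ST·RS·sin S ≈ 1.092e+05.
Semiperimeter s = (564.21+858.1+436.45)/2 = 929.38.
Inradius = area/s = 1.092e+05/929.38 ≈ 117.5.

117.4973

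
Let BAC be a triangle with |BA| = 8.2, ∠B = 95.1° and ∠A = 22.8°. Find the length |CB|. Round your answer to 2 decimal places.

The third angle is ∠C = 180° − ∠B − ∠A = 62.10°.
Law of sines: |CB| = |BA|·sin A/sin C ≈ 3.5956.

3.60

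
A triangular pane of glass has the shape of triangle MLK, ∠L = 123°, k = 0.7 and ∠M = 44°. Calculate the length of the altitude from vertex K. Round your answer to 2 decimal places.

h_K ≈ 1.81

The third angle is ∠K = 180° − ∠M − ∠L = 13.00°.
Law of sines: m = k·sin M/sin K ≈ 2.1616.
Law of sines: l = k·sin L/sin K ≈ 2.6098.
Area = ½·k·m·sin L ≈ 0.63451.
The altitude from K has length 2·area/k ≈ 1.8129.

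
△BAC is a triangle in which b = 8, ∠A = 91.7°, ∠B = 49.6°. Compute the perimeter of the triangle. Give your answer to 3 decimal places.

The third angle is ∠C = 180° − ∠B − ∠A = 38.70°.
Law of sines: a = b·sin A/sin B ≈ 10.5.
Law of sines: c = b·sin C/sin B ≈ 6.5682.
Semiperimeter s = (8+10.5+6.5682)/2 = 12.534.
Perimeter = 8 + 10.5 + 6.5682 = 25.069.

perimeter ≈ 25.069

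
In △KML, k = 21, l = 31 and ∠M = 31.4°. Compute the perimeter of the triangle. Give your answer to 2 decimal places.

By the law of cosines, m² = l² + k² − 2·l·k·cos M = 290.68, so m ≈ 17.049.
Semiperimeter s = (21+17.049+31)/2 = 34.525.
Perimeter = 21 + 17.049 + 31 = 69.049.

perimeter ≈ 69.05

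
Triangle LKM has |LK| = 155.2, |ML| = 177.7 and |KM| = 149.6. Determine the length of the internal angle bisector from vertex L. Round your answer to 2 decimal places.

By the law of cosines, cos L = (|ML|² + |LK|² − |KM|²) / (2·|ML|·|LK|) ≈ 0.60343, so ∠L ≈ 52.88°.
The bisector from L has length 2·|ML|·|LK|·cos(∠L/2)/(|ML|+|LK|) ≈ 148.36.

t_L ≈ 148.36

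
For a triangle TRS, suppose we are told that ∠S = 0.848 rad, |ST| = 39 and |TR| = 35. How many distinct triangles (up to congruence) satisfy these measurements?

2

|ST|·sin S = 39·sin(0.848 rad) ≈ 29.25.
Since |ST| sin S < |TR| < |ST| (29.25 < 35 < 39), two triangles exist.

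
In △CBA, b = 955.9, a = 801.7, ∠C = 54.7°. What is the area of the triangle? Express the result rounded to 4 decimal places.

Area = ½·b·a·sin C ≈ 3.1272e+05.

area ≈ 312721.4930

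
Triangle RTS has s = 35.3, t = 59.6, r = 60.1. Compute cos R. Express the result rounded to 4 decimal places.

By the law of cosines, cos R = (t² + s² − r²) / (2·t·s) ≈ 0.28192, so ∠R ≈ 73.63°.

cos R ≈ 0.2819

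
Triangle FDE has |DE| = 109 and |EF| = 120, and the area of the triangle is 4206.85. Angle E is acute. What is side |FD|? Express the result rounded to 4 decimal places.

79.0659

From area = ½·|DE|·|EF|·sin E, we get sin E = 2·area/(|DE|·|EF|) ≈ 0.64325.
Taking the acute solution, ∠E ≈ 40.03°.
Law of cosines then gives |FD| ≈ 79.066.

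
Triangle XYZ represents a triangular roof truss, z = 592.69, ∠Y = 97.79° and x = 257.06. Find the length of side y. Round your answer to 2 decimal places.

By the law of cosines, y² = z² + x² − 2·z·x·cos Y = 4.5866e+05, so y ≈ 677.25.

677.25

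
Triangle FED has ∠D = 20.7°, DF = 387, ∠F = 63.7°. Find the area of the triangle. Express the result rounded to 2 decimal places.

area ≈ 23843.60

The third angle is ∠E = 180° − ∠D − ∠F = 95.60°.
Law of sines: ED = DF·sin F/sin E ≈ 348.6.
Law of sines: FE = DF·sin D/sin E ≈ 137.45.
Area = ½·DF·ED·sin D ≈ 23844.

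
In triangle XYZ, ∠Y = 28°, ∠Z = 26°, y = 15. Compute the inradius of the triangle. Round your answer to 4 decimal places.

The third angle is ∠X = 180° − ∠Y − ∠Z = 126.00°.
Law of sines: x = y·sin X/sin Y ≈ 25.849.
Law of sines: z = y·sin Z/sin Y ≈ 14.006.
Area = ½·y·x·sin Z ≈ 84.985.
Semiperimeter s = (25.849+15+14.006)/2 = 27.428.
Inradius = area/s = 84.985/27.428 ≈ 3.0985.

r ≈ 3.0985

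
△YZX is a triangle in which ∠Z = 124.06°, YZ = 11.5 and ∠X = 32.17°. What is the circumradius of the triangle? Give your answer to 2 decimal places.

The third angle is ∠Y = 180° − ∠Z − ∠X = 23.77°.
Law of sines: ZX = YZ·sin Y/sin X ≈ 8.7058.
Law of sines: XY = YZ·sin Z/sin X ≈ 17.894.
Circumradius = YZ/(2 sin X) ≈ 10.799.

R ≈ 10.80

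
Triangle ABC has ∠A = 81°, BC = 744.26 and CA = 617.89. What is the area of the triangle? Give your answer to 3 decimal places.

Law of sines: sin B = CA·sin A/BC ≈ 0.81999.
Since BC ≥ CA, only the acute value applies: ∠B ≈ 55.08°.
Then ∠C = 180° − ∠A − ∠B ≈ 43.92°.
Law of sines gives AB = BC·sin C/sin A ≈ 522.66.
Area = ½·BC·CA·sin C ≈ 1.5949e+05.

area ≈ 159485.660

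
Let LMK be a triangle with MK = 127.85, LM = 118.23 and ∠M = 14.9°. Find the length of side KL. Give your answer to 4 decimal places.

By the law of cosines, KL² = LM² + MK² − 2·LM·MK·cos M = 1109, so KL ≈ 33.302.

33.3023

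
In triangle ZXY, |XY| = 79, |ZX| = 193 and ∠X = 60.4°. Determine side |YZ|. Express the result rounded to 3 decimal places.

By the law of cosines, |YZ|² = |ZX|² + |XY|² − 2·|ZX|·|XY|·cos X = 28428, so |YZ| ≈ 168.61.

168.605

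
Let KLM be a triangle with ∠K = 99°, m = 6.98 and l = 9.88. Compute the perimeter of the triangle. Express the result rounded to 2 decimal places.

By the law of cosines, k² = l² + m² − 2·l·m·cos K = 167.91, so k ≈ 12.958.
Semiperimeter s = (12.958+9.88+6.98)/2 = 14.909.
Perimeter = 12.958 + 9.88 + 6.98 = 29.818.

perimeter ≈ 29.82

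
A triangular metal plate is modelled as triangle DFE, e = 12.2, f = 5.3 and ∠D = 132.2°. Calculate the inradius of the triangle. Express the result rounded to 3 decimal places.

By the law of cosines, d² = f² + e² − 2·f·e·cos D = 263.8, so d ≈ 16.242.
Area = ½·f·e·sin D ≈ 23.95.
Semiperimeter s = (16.242+5.3+12.2)/2 = 16.871.
Inradius = area/s = 23.95/16.871 ≈ 1.4196.

1.420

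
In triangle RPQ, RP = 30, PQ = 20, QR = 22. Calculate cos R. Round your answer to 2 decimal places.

cos R ≈ 0.75

By the law of cosines, cos R = (QR² + RP² − PQ²) / (2·QR·RP) ≈ 0.74545, so ∠R ≈ 41.80°.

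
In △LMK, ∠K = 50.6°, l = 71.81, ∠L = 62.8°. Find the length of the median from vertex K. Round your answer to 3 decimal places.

The third angle is ∠M = 180° − ∠K − ∠L = 66.60°.
Law of sines: m = l·sin M/sin L ≈ 74.098.
Law of sines: k = l·sin K/sin L ≈ 62.389.
Median from K: ½√(2·l² + 2·m² − k²) ≈ 65.958.

m_K ≈ 65.958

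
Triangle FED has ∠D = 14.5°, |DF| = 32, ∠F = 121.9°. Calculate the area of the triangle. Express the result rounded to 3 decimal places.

The third angle is ∠E = 180° − ∠D − ∠F = 43.60°.
Law of sines: |ED| = |DF|·sin F/sin E ≈ 39.394.
Law of sines: |FE| = |DF|·sin D/sin E ≈ 11.618.
Area = ½·|DF|·|ED|·sin D ≈ 157.82.

area ≈ 157.817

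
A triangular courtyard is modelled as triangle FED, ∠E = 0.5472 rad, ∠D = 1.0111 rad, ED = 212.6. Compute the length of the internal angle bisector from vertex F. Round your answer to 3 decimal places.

t_F ≈ 96.324

The third angle is ∠F = π − ∠E − ∠D = 1.5833 rad.
Law of sines: DF = ED·sin E/sin F ≈ 110.62.
Law of sines: FE = ED·sin D/sin F ≈ 180.17.
The bisector from F has length 2·DF·FE·cos(∠F/2)/(DF+FE) ≈ 96.324.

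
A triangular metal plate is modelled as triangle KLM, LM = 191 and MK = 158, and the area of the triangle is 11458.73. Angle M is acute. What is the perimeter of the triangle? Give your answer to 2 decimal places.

From area = ½·LM·MK·sin M, we get sin M = 2·area/(LM·MK) ≈ 0.75941.
Taking the acute solution, ∠M ≈ 49.41°.
Law of cosines then gives KL ≈ 148.92.
Perimeter = 191 + 158 + 148.92 = 497.92.

497.92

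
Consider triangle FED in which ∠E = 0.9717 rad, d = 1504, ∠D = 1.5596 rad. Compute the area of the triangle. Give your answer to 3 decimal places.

535337.502

The third angle is ∠F = π − ∠E − ∠D = 0.6103 rad.
Law of sines: f = d·sin F/sin D ≈ 862.01.
Law of sines: e = d·sin E/sin D ≈ 1242.1.
Area = ½·d·f·sin E ≈ 5.3534e+05.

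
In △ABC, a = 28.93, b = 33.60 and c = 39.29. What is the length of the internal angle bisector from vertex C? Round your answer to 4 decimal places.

t_C ≈ 24.2544

By the law of cosines, cos C = (a² + b² − c²) / (2·a·b) ≈ 0.21717, so ∠C ≈ 1.3519 rad.
The bisector from C has length 2·a·b·cos(∠C/2)/(a+b) ≈ 24.254.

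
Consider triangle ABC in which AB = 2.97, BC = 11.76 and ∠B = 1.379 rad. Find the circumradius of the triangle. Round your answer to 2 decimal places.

By the law of cosines, CA² = AB² + BC² − 2·AB·BC·cos B = 133.8, so CA ≈ 11.567.
Area = ½·AB·BC·sin B ≈ 17.143.
Circumradius = CA/(2 sin B) ≈ 5.8917.

5.89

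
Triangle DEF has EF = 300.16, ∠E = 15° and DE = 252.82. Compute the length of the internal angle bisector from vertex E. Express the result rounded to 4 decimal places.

By the law of cosines, FD² = DE² + EF² − 2·DE·EF·cos E = 7412.6, so FD ≈ 86.097.
The bisector from E has length 2·DE·EF·cos(∠E/2)/(DE+EF) ≈ 272.12.

272.1156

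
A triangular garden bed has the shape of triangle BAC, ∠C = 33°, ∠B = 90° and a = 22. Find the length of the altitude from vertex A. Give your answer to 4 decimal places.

The third angle is ∠A = 180° − ∠C − ∠B = 57.00°.
Law of sines: b = a·sin B/sin A ≈ 26.232.
Law of sines: c = a·sin C/sin A ≈ 14.287.
Area = ½·a·b·sin C ≈ 157.16.
The altitude from A has length 2·area/a ≈ 14.287.

h_A ≈ 14.2870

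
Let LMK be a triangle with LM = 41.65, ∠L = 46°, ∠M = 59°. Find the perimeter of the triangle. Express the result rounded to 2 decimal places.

perimeter ≈ 109.63

The third angle is ∠K = 180° − ∠L − ∠M = 75.00°.
Law of sines: MK = LM·sin L/sin K ≈ 31.017.
Law of sines: KL = LM·sin M/sin K ≈ 36.96.
Semiperimeter s = (31.017+36.96+41.65)/2 = 54.814.
Perimeter = 31.017 + 36.96 + 41.65 = 109.63.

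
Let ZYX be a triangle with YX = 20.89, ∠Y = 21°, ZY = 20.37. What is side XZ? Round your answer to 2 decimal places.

By the law of cosines, XZ² = ZY² + YX² − 2·ZY·YX·cos Y = 56.797, so XZ ≈ 7.5364.

7.54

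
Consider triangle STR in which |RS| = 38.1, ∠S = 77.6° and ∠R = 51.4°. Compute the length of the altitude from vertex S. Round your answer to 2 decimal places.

The third angle is ∠T = 180° − ∠R − ∠S = 51.00°.
Law of sines: |TR| = |RS|·sin S/sin T ≈ 47.882.
Law of sines: |ST| = |RS|·sin R/sin T ≈ 38.314.
Area = ½·|RS|·|TR|·sin R ≈ 712.86.
The altitude from S has length 2·area/|TR| ≈ 29.776.

h_S ≈ 29.78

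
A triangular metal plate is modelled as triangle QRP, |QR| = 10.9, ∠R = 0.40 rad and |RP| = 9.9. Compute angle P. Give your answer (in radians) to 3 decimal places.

By the law of cosines, |PQ|² = |QR|² + |RP|² − 2·|QR|·|RP|·cos R = 18.037, so |PQ| ≈ 4.247.
Law of cosines again: cos P = (|RP|² + |PQ|² − |QR|²)/(2·|RP|·|PQ|) ≈ -0.03286, so ∠P ≈ 1.604 rad.

∠P ≈ 1.604 rad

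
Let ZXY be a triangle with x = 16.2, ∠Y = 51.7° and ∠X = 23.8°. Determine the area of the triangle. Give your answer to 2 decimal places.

area ≈ 247.06

The third angle is ∠Z = 180° − ∠X − ∠Y = 104.50°.
Law of sines: z = x·sin Z/sin X ≈ 38.866.
Law of sines: y = x·sin Y/sin X ≈ 31.504.
Area = ½·x·z·sin Y ≈ 247.06.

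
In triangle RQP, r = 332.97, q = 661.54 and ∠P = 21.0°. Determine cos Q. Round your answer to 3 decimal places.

By the law of cosines, p² = r² + q² − 2·r·q·cos P = 1.3722e+05, so p ≈ 370.43.
Law of cosines again: cos Q = (p² + r² − q²)/(2·p·r) ≈ -0.76838, so ∠Q ≈ 140.21°.

cos Q ≈ -0.768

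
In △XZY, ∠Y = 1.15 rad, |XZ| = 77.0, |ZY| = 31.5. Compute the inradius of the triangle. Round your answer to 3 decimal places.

r ≈ 12.571

Law of sines: sin X = |ZY|·sin Y/|XZ| ≈ 0.37340.
Since |XZ| ≥ |ZY|, only the acute value applies: ∠X ≈ 0.383 rad.
Then ∠Z = π − ∠Y − ∠X ≈ 1.609 rad.
Law of sines gives |YX| = |XZ|·sin Z/sin Y ≈ 84.298.
Area = ½·|XZ|·|ZY|·sin Z ≈ 1211.9.
Semiperimeter s = (31.5+84.298+77)/2 = 96.399.
Inradius = area/s = 1211.9/96.399 ≈ 12.571.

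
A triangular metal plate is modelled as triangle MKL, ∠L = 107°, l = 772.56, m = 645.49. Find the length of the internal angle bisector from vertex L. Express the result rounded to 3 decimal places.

Law of sines: sin M = m·sin L/l ≈ 0.79901.
Since l ≥ m, only the acute value applies: ∠M ≈ 53.04°.
Then ∠K = 180° − ∠L − ∠M ≈ 19.96°.
Law of sines gives k = l·sin K/sin L ≈ 275.83.
The bisector from L has length 2·m·k·cos(∠L/2)/(m+k) ≈ 229.9.

t_L ≈ 229.899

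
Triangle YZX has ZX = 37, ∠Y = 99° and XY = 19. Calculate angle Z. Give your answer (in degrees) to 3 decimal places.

Law of sines: sin Z = XY·sin Y/ZX ≈ 0.50719.
Since ZX ≥ XY, only the acute value applies: ∠Z ≈ 30.48°.
Then ∠X = 180° − ∠Y − ∠Z ≈ 50.52°.

30.477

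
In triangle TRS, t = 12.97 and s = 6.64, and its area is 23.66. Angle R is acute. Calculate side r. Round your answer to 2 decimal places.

From area = ½·s·t·sin R, we get sin R = 2·area/(s·t) ≈ 0.54946.
Taking the acute solution, ∠R ≈ 33.33°.
Law of cosines then gives r ≈ 8.2704.

8.27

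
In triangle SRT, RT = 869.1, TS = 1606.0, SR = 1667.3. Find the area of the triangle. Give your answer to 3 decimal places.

area ≈ 683971.644

Semiperimeter s = (869.1 + 1606 + 1667.3)/2 = 2071.2.
Heron's formula: area = √(2071.2·1202.1·465.2·403.9) ≈ 6.8397e+05.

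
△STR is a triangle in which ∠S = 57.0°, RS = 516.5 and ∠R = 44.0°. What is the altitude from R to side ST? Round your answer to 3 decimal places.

433.173

The third angle is ∠T = 180° − ∠R − ∠S = 79.00°.
Law of sines: TR = RS·sin S/sin T ≈ 441.28.
Law of sines: ST = RS·sin R/sin T ≈ 365.51.
Area = ½·RS·TR·sin R ≈ 79164.
The altitude from R has length 2·area/ST ≈ 433.17.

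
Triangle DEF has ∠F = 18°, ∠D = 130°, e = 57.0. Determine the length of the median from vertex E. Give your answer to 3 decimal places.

55.990

The third angle is ∠E = 180° − ∠F − ∠D = 32.00°.
Law of sines: d = e·sin D/sin E ≈ 82.398.
Law of sines: f = e·sin F/sin E ≈ 33.239.
Median from E: ½√(2·f² + 2·d² − e²) ≈ 55.99.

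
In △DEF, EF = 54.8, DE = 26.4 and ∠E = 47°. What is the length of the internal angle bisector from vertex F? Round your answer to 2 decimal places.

45.89

By the law of cosines, FD² = DE² + EF² − 2·DE·EF·cos E = 1726.7, so FD ≈ 41.553.
Law of cosines again: cos F = (EF² + FD² − DE²)/(2·EF·FD) ≈ 0.88549, so ∠F ≈ 27.69°.
The bisector from F has length 2·EF·FD·cos(∠F/2)/(EF+FD) ≈ 45.893.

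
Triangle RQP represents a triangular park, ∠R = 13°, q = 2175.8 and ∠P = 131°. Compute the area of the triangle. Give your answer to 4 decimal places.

area ≈ 683686.7446

The third angle is ∠Q = 180° − ∠P − ∠R = 36.00°.
Law of sines: r = q·sin R/sin Q ≈ 832.7.
Law of sines: p = q·sin P/sin Q ≈ 2793.7.
Area = ½·q·r·sin P ≈ 6.8369e+05.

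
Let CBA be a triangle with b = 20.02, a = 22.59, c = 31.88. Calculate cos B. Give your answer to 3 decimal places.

By the law of cosines, cos B = (a² + c² − b²) / (2·a·c) ≈ 0.78165, so ∠B ≈ 38.59°.

cos B ≈ 0.782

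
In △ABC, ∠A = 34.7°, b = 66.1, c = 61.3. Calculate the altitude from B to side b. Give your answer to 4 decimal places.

h_B ≈ 34.8968

By the law of cosines, a² = b² + c² − 2·b·c·cos A = 1464.4, so a ≈ 38.267.
Area = ½·b·c·sin A ≈ 1153.3.
The altitude from B has length 2·area/b ≈ 34.897.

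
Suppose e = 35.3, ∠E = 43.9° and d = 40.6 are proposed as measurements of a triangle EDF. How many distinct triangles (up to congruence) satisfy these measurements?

2

d·sin E = 40.6·sin(43.9°) ≈ 28.15.
Since d sin E < e < d (28.15 < 35.3 < 40.6), two triangles exist.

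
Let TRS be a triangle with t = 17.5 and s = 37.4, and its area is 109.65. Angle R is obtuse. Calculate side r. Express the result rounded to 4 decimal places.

54.2065

From area = ½·s·t·sin R, we get sin R = 2·area/(s·t) ≈ 0.33506.
Taking the obtuse solution, ∠R ≈ 2.800 rad.
Law of cosines then gives r ≈ 54.206.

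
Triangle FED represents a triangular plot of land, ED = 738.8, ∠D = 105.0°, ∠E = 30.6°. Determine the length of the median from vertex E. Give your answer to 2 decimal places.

The third angle is ∠F = 180° − ∠E − ∠D = 44.40°.
Law of sines: DF = ED·sin E/sin F ≈ 537.52.
Law of sines: FE = ED·sin D/sin F ≈ 1020.
Median from E: ½√(2·FE² + 2·ED² − DF²) ≈ 849.02.

m_E ≈ 849.02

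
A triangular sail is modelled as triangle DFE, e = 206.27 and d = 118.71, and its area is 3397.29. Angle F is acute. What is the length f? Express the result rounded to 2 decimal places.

97.93

From area = ½·e·d·sin F, we get sin F = 2·area/(e·d) ≈ 0.27748.
Taking the acute solution, ∠F ≈ 16.11°.
Law of cosines then gives f ≈ 97.928.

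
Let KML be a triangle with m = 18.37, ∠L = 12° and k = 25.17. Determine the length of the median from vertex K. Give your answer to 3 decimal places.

By the law of cosines, l² = k² + m² − 2·k·m·cos L = 66.448, so l ≈ 8.1516.
Median from K: ½√(2·m² + 2·l² − k²) ≈ 6.6008.

6.601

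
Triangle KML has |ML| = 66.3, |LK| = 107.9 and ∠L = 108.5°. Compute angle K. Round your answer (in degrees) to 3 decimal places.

∠K ≈ 25.995°

By the law of cosines, |KM|² = |ML|² + |LK|² − 2·|ML|·|LK|·cos L = 20578, so |KM| ≈ 143.45.
Law of cosines again: cos K = (|LK|² + |KM|² − |ML|²)/(2·|LK|·|KM|) ≈ 0.89883, so ∠K ≈ 26.00°.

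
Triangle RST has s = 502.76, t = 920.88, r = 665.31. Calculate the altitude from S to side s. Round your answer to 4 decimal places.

Semiperimeter p = (665.31 + 502.76 + 920.88)/2 = 1044.5.
Heron's formula: area = √(1044.5·379.16·541.71·123.59) ≈ 1.6284e+05.
The altitude from S has length 2·area/s ≈ 647.77.

h_S ≈ 647.7662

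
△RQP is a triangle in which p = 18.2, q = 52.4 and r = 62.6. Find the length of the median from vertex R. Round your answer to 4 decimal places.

m_R ≈ 23.6392

Median from R: ½√(2·q² + 2·p² − r²) ≈ 23.639.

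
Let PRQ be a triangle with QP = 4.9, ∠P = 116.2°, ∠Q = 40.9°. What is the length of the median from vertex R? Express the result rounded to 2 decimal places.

9.58

The third angle is ∠R = 180° − ∠Q − ∠P = 22.90°.
Law of sines: RQ = QP·sin P/sin R ≈ 11.299.
Law of sines: PR = QP·sin Q/sin R ≈ 8.2448.
Median from R: ½√(2·PR² + 2·RQ² − QP²) ≈ 9.582.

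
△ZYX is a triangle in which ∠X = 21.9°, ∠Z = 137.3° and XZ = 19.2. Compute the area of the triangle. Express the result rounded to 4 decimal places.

The third angle is ∠Y = 180° − ∠X − ∠Z = 20.80°.
Law of sines: YX = XZ·sin Z/sin Y ≈ 36.667.
Law of sines: ZY = XZ·sin X/sin Y ≈ 20.167.
Area = ½·XZ·YX·sin X ≈ 131.29.

area ≈ 131.2925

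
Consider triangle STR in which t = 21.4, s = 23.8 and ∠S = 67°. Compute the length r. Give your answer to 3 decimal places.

Law of sines: sin T = t·sin S/s ≈ 0.82768.
Since s ≥ t, only the acute value applies: ∠T ≈ 55.86°.
Then ∠R = 180° − ∠S − ∠T ≈ 57.14°.
Law of sines gives r = s·sin R/sin S ≈ 21.718.

21.718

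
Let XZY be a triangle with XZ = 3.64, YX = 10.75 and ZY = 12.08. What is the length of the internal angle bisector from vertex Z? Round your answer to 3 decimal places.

t_Z ≈ 4.838

By the law of cosines, cos Z = (XZ² + ZY² − YX²) / (2·XZ·ZY) ≈ 0.49593, so ∠Z ≈ 1.0519 rad.
The bisector from Z has length 2·XZ·ZY·cos(∠Z/2)/(XZ+ZY) ≈ 4.8382.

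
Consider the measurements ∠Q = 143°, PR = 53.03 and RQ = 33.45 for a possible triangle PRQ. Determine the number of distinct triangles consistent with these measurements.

1

RQ·sin Q = 33.45·sin(143°) ≈ 20.13.
Since ∠Q is not acute, a triangle exists only if PR > RQ; here PR > RQ, so there is exactly one triangle.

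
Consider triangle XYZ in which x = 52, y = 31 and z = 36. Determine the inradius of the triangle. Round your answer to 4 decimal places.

Semiperimeter s = (52 + 31 + 36)/2 = 59.5.
Heron's formula: area = √(59.5·7.5·28.5·23.5) ≈ 546.7.
Inradius = area/s = 546.7/59.5 ≈ 9.1882.

r ≈ 9.1882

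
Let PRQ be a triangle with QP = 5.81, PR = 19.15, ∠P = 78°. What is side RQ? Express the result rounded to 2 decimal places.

18.82

By the law of cosines, RQ² = QP² + PR² − 2·QP·PR·cos P = 354.21, so RQ ≈ 18.821.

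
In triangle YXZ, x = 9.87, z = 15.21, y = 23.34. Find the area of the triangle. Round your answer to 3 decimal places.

Semiperimeter s = (23.34 + 9.87 + 15.21)/2 = 24.21.
Heron's formula: area = √(24.21·0.87·14.34·9) ≈ 52.138.

52.138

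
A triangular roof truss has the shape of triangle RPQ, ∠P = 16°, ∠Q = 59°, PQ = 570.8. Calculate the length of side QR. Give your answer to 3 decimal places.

162.884

The third angle is ∠R = 180° − ∠P − ∠Q = 105.00°.
Law of sines: QR = PQ·sin P/sin R ≈ 162.88.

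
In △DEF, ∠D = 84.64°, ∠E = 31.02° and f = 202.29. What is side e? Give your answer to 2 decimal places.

The third angle is ∠F = 180° − ∠D − ∠E = 64.34°.
Law of sines: e = f·sin E/sin F ≈ 115.65.

115.65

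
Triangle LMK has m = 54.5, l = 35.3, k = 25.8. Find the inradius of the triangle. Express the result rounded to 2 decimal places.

Semiperimeter s = (35.3 + 54.5 + 25.8)/2 = 57.8.
Heron's formula: area = √(57.8·22.5·3.3·32) ≈ 370.58.
Inradius = area/s = 370.58/57.8 ≈ 6.4115.

r ≈ 6.41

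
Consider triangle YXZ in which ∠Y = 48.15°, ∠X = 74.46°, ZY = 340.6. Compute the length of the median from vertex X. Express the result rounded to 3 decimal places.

The third angle is ∠Z = 180° − ∠Y − ∠X = 57.39°.
Law of sines: XZ = ZY·sin Y/sin X ≈ 263.34.
Law of sines: YX = ZY·sin Z/sin X ≈ 297.79.
Median from X: ½√(2·YX² + 2·XZ² − ZY²) ≈ 223.63.

223.633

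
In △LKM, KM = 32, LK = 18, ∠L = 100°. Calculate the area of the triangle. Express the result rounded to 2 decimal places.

Law of sines: sin M = LK·sin L/KM ≈ 0.55395.
Since KM ≥ LK, only the acute value applies: ∠M ≈ 33.64°.
Then ∠K = 180° − ∠L − ∠M ≈ 46.36°.
Law of sines gives ML = KM·sin K/sin L ≈ 23.516.
Area = ½·KM·LK·sin K ≈ 208.43.

208.43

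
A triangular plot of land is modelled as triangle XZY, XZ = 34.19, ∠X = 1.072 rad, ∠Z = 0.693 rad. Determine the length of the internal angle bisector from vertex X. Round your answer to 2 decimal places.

t_X ≈ 23.18

The third angle is ∠Y = π − ∠X − ∠Z = 1.377 rad.
Law of sines: ZY = XZ·sin X/sin Y ≈ 30.599.
Law of sines: YX = XZ·sin Z/sin Y ≈ 22.261.
The bisector from X has length 2·YX·XZ·cos(∠X/2)/(YX+XZ) ≈ 23.183.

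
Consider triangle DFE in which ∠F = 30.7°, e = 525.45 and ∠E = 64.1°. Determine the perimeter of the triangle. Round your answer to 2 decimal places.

1405.74

The third angle is ∠D = 180° − ∠F − ∠E = 85.20°.
Law of sines: d = e·sin D/sin E ≈ 582.07.
Law of sines: f = e·sin F/sin E ≈ 298.22.
Semiperimeter s = (582.07+298.22+525.45)/2 = 702.87.
Perimeter = 582.07 + 298.22 + 525.45 = 1405.7.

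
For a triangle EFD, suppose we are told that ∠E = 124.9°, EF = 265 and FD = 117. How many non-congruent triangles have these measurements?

EF·sin E = 265·sin(124.9°) ≈ 217.3.
Since ∠E is not acute, a triangle exists only if FD > EF; here FD ≤ EF, so there is no triangle.

0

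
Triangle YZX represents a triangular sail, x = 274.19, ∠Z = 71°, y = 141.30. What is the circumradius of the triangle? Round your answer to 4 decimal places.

By the law of cosines, z² = x² + y² − 2·x·y·cos Z = 69919, so z ≈ 264.42.
Area = ½·x·y·sin Z ≈ 18316.
Circumradius = z/(2 sin Z) ≈ 139.83.

139.8289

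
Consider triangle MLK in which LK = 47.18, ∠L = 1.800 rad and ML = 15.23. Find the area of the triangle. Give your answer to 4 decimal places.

area ≈ 349.8798

Area = ½·ML·LK·sin L ≈ 349.88.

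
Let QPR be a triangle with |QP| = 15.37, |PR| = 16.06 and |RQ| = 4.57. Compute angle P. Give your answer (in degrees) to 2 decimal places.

By the law of cosines, cos P = (|QP|² + |PR|² − |RQ|²) / (2·|QP|·|PR|) ≈ 0.95866, so ∠P ≈ 16.53°.

∠P ≈ 16.53°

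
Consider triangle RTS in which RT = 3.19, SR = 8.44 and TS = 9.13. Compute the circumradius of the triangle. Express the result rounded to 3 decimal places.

4.568

By the law of cosines, cos R = (SR² + RT² − TS²) / (2·SR·RT) ≈ -0.03616, so ∠R ≈ 92.07°.
Circumradius = TS/(2 sin R) ≈ 4.568.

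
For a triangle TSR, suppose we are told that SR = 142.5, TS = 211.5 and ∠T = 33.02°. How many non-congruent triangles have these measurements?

TS·sin T = 211.5·sin(33.02°) ≈ 115.3.
Since TS sin T < SR < TS (115.3 < 142.5 < 211.5), two triangles exist.

2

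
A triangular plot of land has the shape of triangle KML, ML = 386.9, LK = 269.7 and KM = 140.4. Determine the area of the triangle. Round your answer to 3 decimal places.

12396.386

Semiperimeter s = (386.9 + 269.7 + 140.4)/2 = 398.5.
Heron's formula: area = √(398.5·11.6·128.8·258.1) ≈ 12396.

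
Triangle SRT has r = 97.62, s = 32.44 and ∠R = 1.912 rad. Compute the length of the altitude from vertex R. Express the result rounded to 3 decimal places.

Law of sines: sin S = s·sin R/r ≈ 0.31315.
Since r ≥ s, only the acute value applies: ∠S ≈ 0.319 rad.
Then ∠T = π − ∠R − ∠S ≈ 0.911 rad.
Law of sines gives t = r·sin T/sin R ≈ 81.855.
Area = ½·r·s·sin T ≈ 1251.1.
The altitude from R has length 2·area/r ≈ 25.633.

h_R ≈ 25.633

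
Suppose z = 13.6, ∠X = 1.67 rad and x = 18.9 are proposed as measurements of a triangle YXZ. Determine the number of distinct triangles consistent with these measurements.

1

z·sin X = 13.6·sin(1.67 rad) ≈ 13.53.
Since ∠X is not acute, a triangle exists only if x > z; here x > z, so there is exactly one triangle.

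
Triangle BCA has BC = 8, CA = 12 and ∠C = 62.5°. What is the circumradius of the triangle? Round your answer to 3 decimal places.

By the law of cosines, AB² = BC² + CA² − 2·BC·CA·cos C = 119.34, so AB ≈ 10.924.
Area = ½·BC·CA·sin C ≈ 42.577.
Circumradius = AB/(2 sin C) ≈ 6.158.

6.158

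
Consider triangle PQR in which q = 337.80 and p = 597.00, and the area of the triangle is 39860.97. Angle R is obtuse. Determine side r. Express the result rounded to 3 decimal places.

From area = ½·p·q·sin R, we get sin R = 2·area/(p·q) ≈ 0.39532.
Taking the obtuse solution, ∠R ≈ 156.71°.
Law of cosines then gives r ≈ 917.06.

917.059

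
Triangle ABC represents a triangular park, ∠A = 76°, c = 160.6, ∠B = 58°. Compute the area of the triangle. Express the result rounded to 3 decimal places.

area ≈ 14752.024

The third angle is ∠C = 180° − ∠A − ∠B = 46.00°.
Law of sines: a = c·sin A/sin C ≈ 216.63.
Law of sines: b = c·sin B/sin C ≈ 189.34.
Area = ½·c·a·sin B ≈ 14752.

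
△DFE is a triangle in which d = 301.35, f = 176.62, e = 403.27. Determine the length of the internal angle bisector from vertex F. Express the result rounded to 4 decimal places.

337.4758

By the law of cosines, cos F = (e² + d² − f²) / (2·e·d) ≈ 0.91439, so ∠F ≈ 23.88°.
The bisector from F has length 2·e·d·cos(∠F/2)/(e+d) ≈ 337.48.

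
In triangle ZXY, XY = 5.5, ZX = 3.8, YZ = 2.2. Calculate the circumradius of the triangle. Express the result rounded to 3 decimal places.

By the law of cosines, cos Z = (YZ² + ZX² − XY²) / (2·YZ·ZX) ≈ -0.65610, so ∠Z ≈ 131.00°.
Circumradius = XY/(2 sin Z) ≈ 3.644.

3.644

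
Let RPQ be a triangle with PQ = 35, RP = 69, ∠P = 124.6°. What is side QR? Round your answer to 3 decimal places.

93.427

By the law of cosines, QR² = RP² + PQ² − 2·RP·PQ·cos P = 8728.7, so QR ≈ 93.427.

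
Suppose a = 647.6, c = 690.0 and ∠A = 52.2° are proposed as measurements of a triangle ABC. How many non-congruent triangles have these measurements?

c·sin A = 690.0·sin(52.2°) ≈ 545.2.
Since c sin A < a < c (545.2 < 647.6 < 690.0), two triangles exist.

2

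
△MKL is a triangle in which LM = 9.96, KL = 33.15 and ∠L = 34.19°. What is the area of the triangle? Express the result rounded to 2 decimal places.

92.77

Area = ½·KL·LM·sin L ≈ 92.769.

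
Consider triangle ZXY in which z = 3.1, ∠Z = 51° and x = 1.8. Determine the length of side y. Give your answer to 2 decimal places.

3.90

Law of sines: sin X = x·sin Z/z ≈ 0.45125.
Since z ≥ x, only the acute value applies: ∠X ≈ 26.82°.
Then ∠Y = 180° − ∠Z − ∠X ≈ 102.18°.
Law of sines gives y = z·sin Y/sin Z ≈ 3.8992.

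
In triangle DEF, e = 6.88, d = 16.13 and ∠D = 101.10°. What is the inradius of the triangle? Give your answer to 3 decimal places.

Law of sines: sin E = e·sin D/d ≈ 0.41856.
Since d ≥ e, only the acute value applies: ∠E ≈ 24.74°.
Then ∠F = 180° − ∠D − ∠E ≈ 54.16°.
Law of sines gives f = d·sin F/sin D ≈ 13.325.
Area = ½·d·e·sin F ≈ 44.979.
Semiperimeter s = (16.13+6.88+13.325)/2 = 18.167.
Inradius = area/s = 44.979/18.167 ≈ 2.4758.

2.476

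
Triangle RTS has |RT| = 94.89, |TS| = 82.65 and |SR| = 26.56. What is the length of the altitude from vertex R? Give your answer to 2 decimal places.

h_R ≈ 25.03

Semiperimeter s = (82.65 + 26.56 + 94.89)/2 = 102.05.
Heron's formula: area = √(102.05·19.4·75.49·7.16) ≈ 1034.4.
The altitude from R has length 2·area/|TS| ≈ 25.032.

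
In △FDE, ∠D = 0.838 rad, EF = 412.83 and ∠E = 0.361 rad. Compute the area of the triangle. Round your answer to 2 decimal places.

37726.14

The third angle is ∠F = π − ∠D − ∠E = 1.943 rad.
Law of sines: DE = EF·sin F/sin D ≈ 517.45.
Law of sines: FD = EF·sin E/sin D ≈ 196.17.
Area = ½·EF·DE·sin E ≈ 37726.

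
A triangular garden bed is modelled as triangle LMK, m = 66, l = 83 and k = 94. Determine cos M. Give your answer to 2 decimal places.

By the law of cosines, cos M = (k² + l² − m²) / (2·k·l) ≈ 0.72860, so ∠M ≈ 43.23°.

0.73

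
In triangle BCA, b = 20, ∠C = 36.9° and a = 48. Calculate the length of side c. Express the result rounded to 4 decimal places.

By the law of cosines, c² = a² + b² − 2·a·b·cos C = 1168.6, so c ≈ 34.185.

34.1849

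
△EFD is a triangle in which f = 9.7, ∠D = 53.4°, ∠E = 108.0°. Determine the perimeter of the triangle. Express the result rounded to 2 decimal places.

The third angle is ∠F = 180° − ∠D − ∠E = 18.60°.
Law of sines: e = f·sin E/sin F ≈ 28.923.
Law of sines: d = f·sin D/sin F ≈ 24.415.
Semiperimeter s = (28.923+9.7+24.415)/2 = 31.519.
Perimeter = 28.923 + 9.7 + 24.415 = 63.038.

perimeter ≈ 63.04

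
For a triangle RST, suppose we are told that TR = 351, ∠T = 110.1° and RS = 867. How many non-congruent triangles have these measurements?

TR·sin T = 351·sin(110.1°) ≈ 329.6.
Since ∠T is not acute, a triangle exists only if RS > TR; here RS > TR, so there is exactly one triangle.

1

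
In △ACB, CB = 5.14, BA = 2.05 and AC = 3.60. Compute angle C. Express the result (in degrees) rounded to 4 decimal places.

By the law of cosines, cos C = (AC² + CB² − BA²) / (2·AC·CB) ≈ 0.95053, so ∠C ≈ 18.10°.

∠C ≈ 18.0979°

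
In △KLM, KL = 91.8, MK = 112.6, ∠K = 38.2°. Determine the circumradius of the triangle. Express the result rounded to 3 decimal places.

R ≈ 56.364

By the law of cosines, LM² = MK² + KL² − 2·MK·KL·cos K = 4859.7, so LM ≈ 69.712.
Area = ½·MK·KL·sin K ≈ 3196.1.
Circumradius = LM/(2 sin K) ≈ 56.364.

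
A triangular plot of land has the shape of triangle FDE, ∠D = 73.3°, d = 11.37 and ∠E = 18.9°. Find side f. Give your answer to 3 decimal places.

The third angle is ∠F = 180° − ∠D − ∠E = 87.80°.
Law of sines: f = d·sin F/sin D ≈ 11.862.

11.862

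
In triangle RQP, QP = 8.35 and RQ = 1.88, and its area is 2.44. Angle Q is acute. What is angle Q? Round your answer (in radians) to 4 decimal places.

∠Q ≈ 0.3161 rad

From area = ½·RQ·QP·sin Q, we get sin Q = 2·area/(RQ·QP) ≈ 0.31087.
Taking the acute solution, ∠Q ≈ 0.316 rad.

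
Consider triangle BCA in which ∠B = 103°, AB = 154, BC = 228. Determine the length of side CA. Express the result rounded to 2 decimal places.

By the law of cosines, CA² = AB² + BC² − 2·AB·BC·cos B = 91497, so CA ≈ 302.48.

302.48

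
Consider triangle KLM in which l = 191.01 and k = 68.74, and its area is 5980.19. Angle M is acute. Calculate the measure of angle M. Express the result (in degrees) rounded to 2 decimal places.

From area = ½·k·l·sin M, we get sin M = 2·area/(k·l) ≈ 0.91092.
Taking the acute solution, ∠M ≈ 65.63°.

65.63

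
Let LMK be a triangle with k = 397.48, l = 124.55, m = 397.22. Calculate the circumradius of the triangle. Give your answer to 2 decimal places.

By the law of cosines, cos L = (m² + k² − l²) / (2·m·k) ≈ 0.95087, so ∠L ≈ 0.315 rad.
Circumradius = l/(2 sin L) ≈ 201.16.

R ≈ 201.16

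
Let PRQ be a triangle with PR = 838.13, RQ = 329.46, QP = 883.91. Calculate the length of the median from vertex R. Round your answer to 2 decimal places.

Median from R: ½√(2·PR² + 2·RQ² − QP²) ≈ 458.45.

458.45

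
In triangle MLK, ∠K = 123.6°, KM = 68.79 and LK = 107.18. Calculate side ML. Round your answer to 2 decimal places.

156.14

By the law of cosines, ML² = LK² + KM² − 2·LK·KM·cos K = 24380, so ML ≈ 156.14.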